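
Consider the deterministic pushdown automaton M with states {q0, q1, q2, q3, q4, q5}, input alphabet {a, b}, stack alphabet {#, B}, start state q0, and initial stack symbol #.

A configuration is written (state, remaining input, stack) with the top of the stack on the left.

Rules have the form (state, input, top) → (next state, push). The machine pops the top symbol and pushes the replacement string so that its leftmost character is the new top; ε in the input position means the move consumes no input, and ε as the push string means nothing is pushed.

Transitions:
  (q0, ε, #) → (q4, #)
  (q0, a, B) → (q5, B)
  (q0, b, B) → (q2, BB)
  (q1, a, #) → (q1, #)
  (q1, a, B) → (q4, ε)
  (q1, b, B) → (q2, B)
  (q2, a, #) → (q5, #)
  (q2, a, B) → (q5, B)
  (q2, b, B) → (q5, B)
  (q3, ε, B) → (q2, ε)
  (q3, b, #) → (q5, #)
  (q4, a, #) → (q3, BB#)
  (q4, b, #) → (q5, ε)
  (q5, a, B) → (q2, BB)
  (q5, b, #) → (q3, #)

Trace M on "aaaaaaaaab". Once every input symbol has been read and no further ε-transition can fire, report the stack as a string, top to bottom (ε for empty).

(q0, aaaaaaaaab, #)
  ε-move, top #: go to q4, push # → (q4, aaaaaaaaab, #)
  read a, top #: go to q3, push BB# → (q3, aaaaaaaab, BB#)
  ε-move, top B: go to q2, push ε → (q2, aaaaaaaab, B#)
  read a, top B: go to q5, push B → (q5, aaaaaaab, B#)
  read a, top B: go to q2, push BB → (q2, aaaaaab, BB#)
  read a, top B: go to q5, push B → (q5, aaaaab, BB#)
  read a, top B: go to q2, push BB → (q2, aaaab, BBB#)
  read a, top B: go to q5, push B → (q5, aaab, BBB#)
  read a, top B: go to q2, push BB → (q2, aab, BBBB#)
  read a, top B: go to q5, push B → (q5, ab, BBBB#)
  read a, top B: go to q2, push BB → (q2, b, BBBBB#)
  read b, top B: go to q5, push B → (q5, ε, BBBBB#)
All input consumed in state q5 with stack BBBBB#.

BBBBB#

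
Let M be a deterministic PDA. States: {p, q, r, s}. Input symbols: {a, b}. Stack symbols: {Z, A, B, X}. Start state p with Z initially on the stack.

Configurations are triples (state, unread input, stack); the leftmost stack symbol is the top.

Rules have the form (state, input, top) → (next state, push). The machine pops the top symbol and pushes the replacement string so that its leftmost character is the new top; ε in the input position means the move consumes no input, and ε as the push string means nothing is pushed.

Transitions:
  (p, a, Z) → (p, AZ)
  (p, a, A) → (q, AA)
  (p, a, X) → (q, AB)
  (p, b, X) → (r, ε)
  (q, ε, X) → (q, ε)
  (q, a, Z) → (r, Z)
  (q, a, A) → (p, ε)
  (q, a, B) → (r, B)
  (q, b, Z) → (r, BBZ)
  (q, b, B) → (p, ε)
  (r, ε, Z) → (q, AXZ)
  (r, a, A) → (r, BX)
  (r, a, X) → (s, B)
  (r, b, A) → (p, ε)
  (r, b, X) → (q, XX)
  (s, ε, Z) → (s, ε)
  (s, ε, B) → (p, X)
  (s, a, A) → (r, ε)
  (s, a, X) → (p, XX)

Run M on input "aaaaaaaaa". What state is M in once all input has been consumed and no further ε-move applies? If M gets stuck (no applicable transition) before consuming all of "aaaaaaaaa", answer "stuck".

(p, aaaaaaaaa, Z) ⊢ (p, aaaaaaaa, AZ) ⊢ (q, aaaaaaa, AAZ) ⊢ (p, aaaaaa, AZ) ⊢ (q, aaaaa, AAZ) ⊢ (p, aaaa, AZ) ⊢ (q, aaa, AAZ) ⊢ (p, aa, AZ) ⊢ (q, a, AAZ) ⊢ (p, ε, AZ)
All input consumed; M is in state p.

p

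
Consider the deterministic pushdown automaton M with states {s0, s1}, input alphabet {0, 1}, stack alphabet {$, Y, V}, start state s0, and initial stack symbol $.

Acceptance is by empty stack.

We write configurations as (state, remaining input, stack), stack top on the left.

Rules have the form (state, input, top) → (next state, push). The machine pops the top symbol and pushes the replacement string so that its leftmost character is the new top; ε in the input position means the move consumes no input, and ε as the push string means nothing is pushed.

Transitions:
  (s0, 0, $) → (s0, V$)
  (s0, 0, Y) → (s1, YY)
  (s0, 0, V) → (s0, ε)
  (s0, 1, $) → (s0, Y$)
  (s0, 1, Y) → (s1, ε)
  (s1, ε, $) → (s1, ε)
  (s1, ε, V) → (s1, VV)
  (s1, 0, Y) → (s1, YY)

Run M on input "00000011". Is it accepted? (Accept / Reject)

(s0, 00000011, $)
  read 0, top $: go to s0, push V$ → (s0, 0000011, V$)
  read 0, top V: go to s0, push ε → (s0, 000011, $)
  read 0, top $: go to s0, push V$ → (s0, 00011, V$)
  read 0, top V: go to s0, push ε → (s0, 0011, $)
  read 0, top $: go to s0, push V$ → (s0, 011, V$)
  read 0, top V: go to s0, push ε → (s0, 11, $)
  read 1, top $: go to s0, push Y$ → (s0, 1, Y$)
  read 1, top Y: go to s1, push ε → (s1, ε, $)
  ε-move, top $: go to s1, push ε → (s1, ε, ε)
All input consumed and the stack is empty.

Accept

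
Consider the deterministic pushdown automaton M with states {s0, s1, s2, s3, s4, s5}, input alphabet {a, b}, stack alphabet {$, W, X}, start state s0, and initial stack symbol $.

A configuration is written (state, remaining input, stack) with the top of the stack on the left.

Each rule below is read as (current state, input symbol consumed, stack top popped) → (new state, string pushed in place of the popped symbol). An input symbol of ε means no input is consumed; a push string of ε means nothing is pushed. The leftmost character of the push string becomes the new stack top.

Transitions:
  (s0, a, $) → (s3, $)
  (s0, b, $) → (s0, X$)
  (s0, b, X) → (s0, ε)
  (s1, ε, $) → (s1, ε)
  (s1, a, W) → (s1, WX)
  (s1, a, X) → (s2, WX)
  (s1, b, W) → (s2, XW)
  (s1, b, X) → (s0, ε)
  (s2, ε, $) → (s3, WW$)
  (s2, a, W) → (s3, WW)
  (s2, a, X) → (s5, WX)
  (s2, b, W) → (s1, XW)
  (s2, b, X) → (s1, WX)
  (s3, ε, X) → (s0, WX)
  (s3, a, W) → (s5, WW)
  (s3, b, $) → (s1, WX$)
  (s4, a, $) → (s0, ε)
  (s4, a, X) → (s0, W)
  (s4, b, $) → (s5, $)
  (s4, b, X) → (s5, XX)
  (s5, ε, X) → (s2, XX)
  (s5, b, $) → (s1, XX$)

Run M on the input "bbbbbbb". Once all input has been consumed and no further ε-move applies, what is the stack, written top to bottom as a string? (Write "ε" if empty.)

(s0, bbbbbbb, $)
  read b, top $: go to s0, push X$ → (s0, bbbbbb, X$)
  read b, top X: go to s0, push ε → (s0, bbbbb, $)
  read b, top $: go to s0, push X$ → (s0, bbbb, X$)
  read b, top X: go to s0, push ε → (s0, bbb, $)
  read b, top $: go to s0, push X$ → (s0, bb, X$)
  read b, top X: go to s0, push ε → (s0, b, $)
  read b, top $: go to s0, push X$ → (s0, ε, X$)
All input consumed in state s0 with stack X$.

X$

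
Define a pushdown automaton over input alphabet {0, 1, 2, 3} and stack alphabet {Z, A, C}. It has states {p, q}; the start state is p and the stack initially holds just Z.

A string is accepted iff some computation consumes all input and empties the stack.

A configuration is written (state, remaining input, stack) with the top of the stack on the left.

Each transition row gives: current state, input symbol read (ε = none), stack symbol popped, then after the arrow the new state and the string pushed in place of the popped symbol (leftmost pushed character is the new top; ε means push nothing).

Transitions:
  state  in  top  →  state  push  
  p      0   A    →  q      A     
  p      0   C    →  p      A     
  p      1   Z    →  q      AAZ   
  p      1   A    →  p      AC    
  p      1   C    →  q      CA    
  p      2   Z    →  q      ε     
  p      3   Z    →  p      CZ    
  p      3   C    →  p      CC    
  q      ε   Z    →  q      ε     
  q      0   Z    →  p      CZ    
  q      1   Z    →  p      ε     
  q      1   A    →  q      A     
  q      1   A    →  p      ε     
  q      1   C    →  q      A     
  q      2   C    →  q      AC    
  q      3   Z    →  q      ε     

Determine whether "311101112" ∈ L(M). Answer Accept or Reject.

One accepting computation: (p, 311101112, Z) ⊢ (p, 11101112, CZ) ⊢ (q, 1101112, CAZ) ⊢ (q, 101112, AAZ) ⊢ (p, 01112, AZ) ⊢ (q, 1112, AZ) ⊢ (q, 112, AZ) ⊢ (q, 12, AZ) ⊢ (p, 2, Z) ⊢ (q, ε, ε)
All input consumed and the stack is empty.

Accept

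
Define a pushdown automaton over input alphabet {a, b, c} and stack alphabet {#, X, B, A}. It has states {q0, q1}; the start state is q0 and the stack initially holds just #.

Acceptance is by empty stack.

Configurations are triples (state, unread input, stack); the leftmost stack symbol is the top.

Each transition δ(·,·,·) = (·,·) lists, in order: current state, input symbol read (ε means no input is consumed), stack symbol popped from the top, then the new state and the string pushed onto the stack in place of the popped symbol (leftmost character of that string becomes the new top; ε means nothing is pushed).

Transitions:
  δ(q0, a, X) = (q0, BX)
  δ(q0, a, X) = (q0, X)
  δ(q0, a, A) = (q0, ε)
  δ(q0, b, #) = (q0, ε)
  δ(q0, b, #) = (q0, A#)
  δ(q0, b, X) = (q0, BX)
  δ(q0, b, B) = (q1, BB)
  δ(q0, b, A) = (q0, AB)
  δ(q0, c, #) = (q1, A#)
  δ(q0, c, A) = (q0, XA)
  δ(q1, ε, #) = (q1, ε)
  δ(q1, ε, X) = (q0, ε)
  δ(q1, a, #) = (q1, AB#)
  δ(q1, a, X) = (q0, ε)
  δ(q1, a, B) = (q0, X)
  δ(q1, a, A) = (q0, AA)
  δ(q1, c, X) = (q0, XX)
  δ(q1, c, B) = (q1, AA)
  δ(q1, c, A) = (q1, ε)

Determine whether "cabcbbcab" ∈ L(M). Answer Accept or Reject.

No computation consumes all input and empties the stack.

Reject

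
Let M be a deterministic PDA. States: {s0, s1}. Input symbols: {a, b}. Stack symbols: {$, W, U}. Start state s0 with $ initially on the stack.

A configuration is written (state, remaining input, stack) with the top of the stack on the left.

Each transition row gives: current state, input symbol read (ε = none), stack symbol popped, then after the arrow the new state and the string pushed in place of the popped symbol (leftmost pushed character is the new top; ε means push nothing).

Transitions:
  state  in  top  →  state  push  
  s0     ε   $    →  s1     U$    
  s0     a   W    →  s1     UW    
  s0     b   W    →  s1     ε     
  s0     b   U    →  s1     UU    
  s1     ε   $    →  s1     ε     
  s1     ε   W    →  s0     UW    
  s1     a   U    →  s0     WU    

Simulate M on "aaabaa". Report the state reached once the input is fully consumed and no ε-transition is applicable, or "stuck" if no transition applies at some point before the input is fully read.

(s0, aaabaa, $)
  ε-move, top $: go to s1, push U$ → (s1, aaabaa, U$)
  read a, top U: go to s0, push WU → (s0, aabaa, WU$)
  read a, top W: go to s1, push UW → (s1, abaa, UWU$)
  read a, top U: go to s0, push WU → (s0, baa, WUWU$)
  read b, top W: go to s1, push ε → (s1, aa, UWU$)
  read a, top U: go to s0, push WU → (s0, a, WUWU$)
  read a, top W: go to s1, push UW → (s1, ε, UWUWU$)
All input consumed; M is in state s1.

s1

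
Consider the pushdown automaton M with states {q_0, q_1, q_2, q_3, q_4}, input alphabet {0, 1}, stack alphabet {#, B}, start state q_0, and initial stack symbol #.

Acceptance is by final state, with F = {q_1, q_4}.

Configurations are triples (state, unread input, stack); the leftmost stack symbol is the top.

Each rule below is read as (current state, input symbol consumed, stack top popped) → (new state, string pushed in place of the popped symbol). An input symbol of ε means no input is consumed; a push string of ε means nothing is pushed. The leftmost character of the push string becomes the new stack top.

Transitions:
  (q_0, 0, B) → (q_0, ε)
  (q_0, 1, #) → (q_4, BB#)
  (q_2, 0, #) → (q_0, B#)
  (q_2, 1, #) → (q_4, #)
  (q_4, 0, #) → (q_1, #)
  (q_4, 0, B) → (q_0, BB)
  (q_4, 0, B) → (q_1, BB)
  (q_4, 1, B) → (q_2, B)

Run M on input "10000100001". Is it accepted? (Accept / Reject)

Accept

One accepting computation: (q_0, 10000100001, #) ⊢ (q_4, 0000100001, BB#) ⊢ (q_0, 000100001, BBB#) ⊢ (q_0, 00100001, BB#) ⊢ (q_0, 0100001, B#) ⊢ (q_0, 100001, #) ⊢ (q_4, 00001, BB#) ⊢ (q_0, 0001, BBB#) ⊢ (q_0, 001, BB#) ⊢ (q_0, 01, B#) ⊢ (q_0, 1, #) ⊢ (q_4, ε, BB#)
All input consumed and state q_4 ∈ F.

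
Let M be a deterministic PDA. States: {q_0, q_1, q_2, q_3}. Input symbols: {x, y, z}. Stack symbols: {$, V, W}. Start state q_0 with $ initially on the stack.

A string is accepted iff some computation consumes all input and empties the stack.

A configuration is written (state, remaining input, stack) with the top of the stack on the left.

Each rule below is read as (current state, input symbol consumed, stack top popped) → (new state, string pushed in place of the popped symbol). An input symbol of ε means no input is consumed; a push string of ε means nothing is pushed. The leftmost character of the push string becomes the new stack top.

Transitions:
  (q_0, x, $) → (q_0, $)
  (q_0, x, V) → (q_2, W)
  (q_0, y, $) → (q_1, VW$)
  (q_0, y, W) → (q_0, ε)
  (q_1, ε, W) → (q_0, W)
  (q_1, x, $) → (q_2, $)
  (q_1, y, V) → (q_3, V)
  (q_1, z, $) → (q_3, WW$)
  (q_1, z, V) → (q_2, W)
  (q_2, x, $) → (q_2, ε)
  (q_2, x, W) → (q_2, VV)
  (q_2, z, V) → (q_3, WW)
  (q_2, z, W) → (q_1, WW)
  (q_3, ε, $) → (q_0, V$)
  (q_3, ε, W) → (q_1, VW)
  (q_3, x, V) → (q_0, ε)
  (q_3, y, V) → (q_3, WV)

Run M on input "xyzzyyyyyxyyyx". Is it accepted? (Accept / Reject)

Reject

(q_0, xyzzyyyyyxyyyx, $)
  read x, top $: go to q_0, push $ → (q_0, yzzyyyyyxyyyx, $)
  read y, top $: go to q_1, push VW$ → (q_1, zzyyyyyxyyyx, VW$)
  read z, top V: go to q_2, push W → (q_2, zyyyyyxyyyx, WW$)
  read z, top W: go to q_1, push WW → (q_1, yyyyyxyyyx, WWW$)
  ε-move, top W: go to q_0, push W → (q_0, yyyyyxyyyx, WWW$)
  read y, top W: go to q_0, push ε → (q_0, yyyyxyyyx, WW$)
  read y, top W: go to q_0, push ε → (q_0, yyyxyyyx, W$)
  read y, top W: go to q_0, push ε → (q_0, yyxyyyx, $)
  read y, top $: go to q_1, push VW$ → (q_1, yxyyyx, VW$)
  read y, top V: go to q_3, push V → (q_3, xyyyx, VW$)
  read x, top V: go to q_0, push ε → (q_0, yyyx, W$)
  read y, top W: go to q_0, push ε → (q_0, yyx, $)
  read y, top $: go to q_1, push VW$ → (q_1, yx, VW$)
  read y, top V: go to q_3, push V → (q_3, x, VW$)
  read x, top V: go to q_0, push ε → (q_0, ε, W$)
All input consumed; stack is W$, not empty, and no further ε-move applies.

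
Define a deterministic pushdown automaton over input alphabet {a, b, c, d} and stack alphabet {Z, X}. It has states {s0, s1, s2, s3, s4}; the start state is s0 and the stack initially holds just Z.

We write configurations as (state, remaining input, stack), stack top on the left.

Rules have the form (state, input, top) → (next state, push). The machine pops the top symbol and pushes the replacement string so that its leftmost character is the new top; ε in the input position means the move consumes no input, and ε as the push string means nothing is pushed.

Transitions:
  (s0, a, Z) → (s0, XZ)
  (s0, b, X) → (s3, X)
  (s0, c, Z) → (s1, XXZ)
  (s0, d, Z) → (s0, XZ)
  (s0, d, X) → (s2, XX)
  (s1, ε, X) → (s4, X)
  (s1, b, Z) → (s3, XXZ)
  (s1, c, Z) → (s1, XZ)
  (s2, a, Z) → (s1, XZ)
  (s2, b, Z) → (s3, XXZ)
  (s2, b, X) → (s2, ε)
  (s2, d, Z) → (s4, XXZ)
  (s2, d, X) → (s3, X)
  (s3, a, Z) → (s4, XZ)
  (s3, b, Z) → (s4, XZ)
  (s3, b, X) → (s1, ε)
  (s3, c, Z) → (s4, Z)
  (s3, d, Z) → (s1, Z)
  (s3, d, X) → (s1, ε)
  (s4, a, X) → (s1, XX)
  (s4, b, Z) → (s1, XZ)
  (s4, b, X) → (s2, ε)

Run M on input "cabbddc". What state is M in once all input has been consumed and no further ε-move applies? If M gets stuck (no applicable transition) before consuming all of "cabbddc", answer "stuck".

(s0, cabbddc, Z)
  read c, top Z: go to s1, push XXZ → (s1, abbddc, XXZ)
  ε-move, top X: go to s4, push X → (s4, abbddc, XXZ)
  read a, top X: go to s1, push XX → (s1, bbddc, XXXZ)
  ε-move, top X: go to s4, push X → (s4, bbddc, XXXZ)
  read b, top X: go to s2, push ε → (s2, bddc, XXZ)
  read b, top X: go to s2, push ε → (s2, ddc, XZ)
  read d, top X: go to s3, push X → (s3, dc, XZ)
  read d, top X: go to s1, push ε → (s1, c, Z)
  read c, top Z: go to s1, push XZ → (s1, ε, XZ)
  ε-move, top X: go to s4, push X → (s4, ε, XZ)
All input consumed; M is in state s4.

s4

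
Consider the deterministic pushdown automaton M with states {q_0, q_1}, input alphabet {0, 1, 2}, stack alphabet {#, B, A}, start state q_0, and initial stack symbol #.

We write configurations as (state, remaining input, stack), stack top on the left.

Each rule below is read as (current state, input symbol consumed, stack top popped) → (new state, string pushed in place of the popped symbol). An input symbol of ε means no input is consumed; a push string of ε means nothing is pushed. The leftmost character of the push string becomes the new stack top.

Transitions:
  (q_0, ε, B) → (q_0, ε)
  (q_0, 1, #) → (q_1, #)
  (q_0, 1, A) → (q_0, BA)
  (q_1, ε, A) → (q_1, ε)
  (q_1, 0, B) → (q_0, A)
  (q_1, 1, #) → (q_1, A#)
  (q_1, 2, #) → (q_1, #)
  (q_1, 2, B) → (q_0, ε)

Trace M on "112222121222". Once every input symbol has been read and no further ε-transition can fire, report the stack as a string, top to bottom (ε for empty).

#

(q_0, 112222121222, #)
  read 1, top #: go to q_1, push # → (q_1, 12222121222, #)
  read 1, top #: go to q_1, push A# → (q_1, 2222121222, A#)
  ε-move, top A: go to q_1, push ε → (q_1, 2222121222, #)
  read 2, top #: go to q_1, push # → (q_1, 222121222, #)
  read 2, top #: go to q_1, push # → (q_1, 22121222, #)
  read 2, top #: go to q_1, push # → (q_1, 2121222, #)
  read 2, top #: go to q_1, push # → (q_1, 121222, #)
  read 1, top #: go to q_1, push A# → (q_1, 21222, A#)
  ε-move, top A: go to q_1, push ε → (q_1, 21222, #)
  read 2, top #: go to q_1, push # → (q_1, 1222, #)
  read 1, top #: go to q_1, push A# → (q_1, 222, A#)
  ε-move, top A: go to q_1, push ε → (q_1, 222, #)
  read 2, top #: go to q_1, push # → (q_1, 22, #)
  read 2, top #: go to q_1, push # → (q_1, 2, #)
  read 2, top #: go to q_1, push # → (q_1, ε, #)
All input consumed in state q_1 with stack #.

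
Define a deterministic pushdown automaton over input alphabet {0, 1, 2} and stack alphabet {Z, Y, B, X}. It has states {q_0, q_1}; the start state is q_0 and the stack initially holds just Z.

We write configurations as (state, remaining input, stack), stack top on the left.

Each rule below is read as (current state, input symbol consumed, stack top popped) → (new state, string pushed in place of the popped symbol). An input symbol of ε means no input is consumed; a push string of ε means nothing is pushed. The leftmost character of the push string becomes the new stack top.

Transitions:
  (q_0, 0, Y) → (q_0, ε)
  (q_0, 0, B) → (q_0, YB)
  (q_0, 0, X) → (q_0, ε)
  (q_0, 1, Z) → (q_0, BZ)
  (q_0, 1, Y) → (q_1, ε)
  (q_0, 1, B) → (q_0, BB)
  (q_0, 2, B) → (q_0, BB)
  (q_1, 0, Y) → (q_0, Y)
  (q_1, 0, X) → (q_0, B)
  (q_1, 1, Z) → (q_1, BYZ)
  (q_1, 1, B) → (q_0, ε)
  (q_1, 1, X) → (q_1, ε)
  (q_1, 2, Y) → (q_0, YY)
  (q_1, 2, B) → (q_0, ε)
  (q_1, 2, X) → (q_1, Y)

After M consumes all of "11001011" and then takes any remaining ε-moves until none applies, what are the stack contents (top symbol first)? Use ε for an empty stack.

BBZ

(q_0, 11001011, Z)
  read 1, top Z: go to q_0, push BZ → (q_0, 1001011, BZ)
  read 1, top B: go to q_0, push BB → (q_0, 001011, BBZ)
  read 0, top B: go to q_0, push YB → (q_0, 01011, YBBZ)
  read 0, top Y: go to q_0, push ε → (q_0, 1011, BBZ)
  read 1, top B: go to q_0, push BB → (q_0, 011, BBBZ)
  read 0, top B: go to q_0, push YB → (q_0, 11, YBBBZ)
  read 1, top Y: go to q_1, push ε → (q_1, 1, BBBZ)
  read 1, top B: go to q_0, push ε → (q_0, ε, BBZ)
All input consumed in state q_0 with stack BBZ.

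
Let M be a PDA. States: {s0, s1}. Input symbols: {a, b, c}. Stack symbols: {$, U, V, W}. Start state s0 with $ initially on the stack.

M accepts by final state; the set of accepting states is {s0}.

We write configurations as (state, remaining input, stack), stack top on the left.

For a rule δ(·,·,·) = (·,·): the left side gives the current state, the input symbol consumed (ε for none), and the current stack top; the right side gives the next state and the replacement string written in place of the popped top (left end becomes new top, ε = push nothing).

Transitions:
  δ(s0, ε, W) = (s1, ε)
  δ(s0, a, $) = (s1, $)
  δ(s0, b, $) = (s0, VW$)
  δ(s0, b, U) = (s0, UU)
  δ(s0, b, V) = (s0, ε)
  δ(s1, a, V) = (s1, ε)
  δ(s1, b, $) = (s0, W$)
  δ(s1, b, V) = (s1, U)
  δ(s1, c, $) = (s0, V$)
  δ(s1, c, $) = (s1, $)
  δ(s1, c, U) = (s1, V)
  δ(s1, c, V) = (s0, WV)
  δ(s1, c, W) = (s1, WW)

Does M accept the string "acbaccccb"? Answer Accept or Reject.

One accepting computation: (s0, acbaccccb, $) ⊢ (s1, cbaccccb, $) ⊢ (s0, baccccb, V$) ⊢ (s0, accccb, $) ⊢ (s1, ccccb, $) ⊢ (s1, cccb, $) ⊢ (s1, ccb, $) ⊢ (s1, cb, $) ⊢ (s0, b, V$) ⊢ (s0, ε, $)
All input consumed and state s0 ∈ F.

Accept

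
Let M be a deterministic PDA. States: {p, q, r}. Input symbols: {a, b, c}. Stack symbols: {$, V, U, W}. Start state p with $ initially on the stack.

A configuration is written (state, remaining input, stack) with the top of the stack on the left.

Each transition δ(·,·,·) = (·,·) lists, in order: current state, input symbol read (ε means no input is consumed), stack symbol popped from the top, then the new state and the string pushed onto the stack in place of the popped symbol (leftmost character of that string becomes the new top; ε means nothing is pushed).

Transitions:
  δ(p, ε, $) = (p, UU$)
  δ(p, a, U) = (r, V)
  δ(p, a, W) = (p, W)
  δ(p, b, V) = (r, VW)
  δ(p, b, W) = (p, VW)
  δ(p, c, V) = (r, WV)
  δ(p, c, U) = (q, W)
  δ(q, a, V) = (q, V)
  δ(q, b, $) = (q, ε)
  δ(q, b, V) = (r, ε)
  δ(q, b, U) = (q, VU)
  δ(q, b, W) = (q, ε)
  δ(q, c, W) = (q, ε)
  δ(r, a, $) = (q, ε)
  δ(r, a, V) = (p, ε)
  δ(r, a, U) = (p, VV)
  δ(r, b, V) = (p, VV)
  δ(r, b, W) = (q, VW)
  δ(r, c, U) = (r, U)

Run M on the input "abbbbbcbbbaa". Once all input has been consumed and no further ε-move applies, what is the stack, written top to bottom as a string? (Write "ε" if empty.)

(p, abbbbbcbbbaa, $)
  ε-move, top $: go to p, push UU$ → (p, abbbbbcbbbaa, UU$)
  read a, top U: go to r, push V → (r, bbbbbcbbbaa, VU$)
  read b, top V: go to p, push VV → (p, bbbbcbbbaa, VVU$)
  read b, top V: go to r, push VW → (r, bbbcbbbaa, VWVU$)
  read b, top V: go to p, push VV → (p, bbcbbbaa, VVWVU$)
  read b, top V: go to r, push VW → (r, bcbbbaa, VWVWVU$)
  read b, top V: go to p, push VV → (p, cbbbaa, VVWVWVU$)
  read c, top V: go to r, push WV → (r, bbbaa, WVVWVWVU$)
  read b, top W: go to q, push VW → (q, bbaa, VWVVWVWVU$)
  read b, top V: go to r, push ε → (r, baa, WVVWVWVU$)
  read b, top W: go to q, push VW → (q, aa, VWVVWVWVU$)
  read a, top V: go to q, push V → (q, a, VWVVWVWVU$)
  read a, top V: go to q, push V → (q, ε, VWVVWVWVU$)
All input consumed in state q with stack VWVVWVWVU$.

VWVVWVWVU$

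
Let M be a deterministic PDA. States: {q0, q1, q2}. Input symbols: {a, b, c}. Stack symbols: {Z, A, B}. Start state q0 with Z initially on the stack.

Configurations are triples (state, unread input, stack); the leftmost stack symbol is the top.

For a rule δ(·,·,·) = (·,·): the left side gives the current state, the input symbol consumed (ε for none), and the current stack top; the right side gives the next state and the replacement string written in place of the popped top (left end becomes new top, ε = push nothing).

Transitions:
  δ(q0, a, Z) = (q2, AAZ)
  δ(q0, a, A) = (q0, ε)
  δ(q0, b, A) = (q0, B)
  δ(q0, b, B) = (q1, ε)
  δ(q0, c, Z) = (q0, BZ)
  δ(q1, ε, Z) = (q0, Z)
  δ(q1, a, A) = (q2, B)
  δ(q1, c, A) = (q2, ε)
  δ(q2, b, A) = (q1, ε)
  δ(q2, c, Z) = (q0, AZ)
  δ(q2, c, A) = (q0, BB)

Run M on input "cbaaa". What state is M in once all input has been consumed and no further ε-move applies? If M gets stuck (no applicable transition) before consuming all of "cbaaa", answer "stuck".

stuck

(q0, cbaaa, Z)
  read c, top Z: go to q0, push BZ → (q0, baaa, BZ)
  read b, top B: go to q1, push ε → (q1, aaa, Z)
  ε-move, top Z: go to q0, push Z → (q0, aaa, Z)
  read a, top Z: go to q2, push AAZ → (q2, aa, AAZ)
No transition for (q2, a, top A); M blocks with input aa remaining.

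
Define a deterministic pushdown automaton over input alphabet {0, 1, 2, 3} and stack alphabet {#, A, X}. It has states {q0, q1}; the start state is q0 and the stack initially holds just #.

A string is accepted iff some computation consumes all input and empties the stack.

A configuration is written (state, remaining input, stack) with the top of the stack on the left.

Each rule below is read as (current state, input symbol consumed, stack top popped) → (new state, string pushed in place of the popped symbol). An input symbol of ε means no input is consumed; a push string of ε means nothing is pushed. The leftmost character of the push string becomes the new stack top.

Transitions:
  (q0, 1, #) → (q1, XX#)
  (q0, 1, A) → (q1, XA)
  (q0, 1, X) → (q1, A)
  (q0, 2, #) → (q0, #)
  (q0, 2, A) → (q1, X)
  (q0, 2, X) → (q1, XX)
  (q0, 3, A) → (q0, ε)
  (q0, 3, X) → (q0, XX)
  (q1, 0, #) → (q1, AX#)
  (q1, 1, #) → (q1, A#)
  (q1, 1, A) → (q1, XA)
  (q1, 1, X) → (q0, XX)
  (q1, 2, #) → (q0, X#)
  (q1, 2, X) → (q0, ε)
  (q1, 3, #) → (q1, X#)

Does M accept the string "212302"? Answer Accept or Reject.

Reject

(q0, 212302, #)
  read 2, top #: go to q0, push # → (q0, 12302, #)
  read 1, top #: go to q1, push XX# → (q1, 2302, XX#)
  read 2, top X: go to q0, push ε → (q0, 302, X#)
  read 3, top X: go to q0, push XX → (q0, 02, XX#)
No transition applies at (q0, 02, XX#); input not fully consumed.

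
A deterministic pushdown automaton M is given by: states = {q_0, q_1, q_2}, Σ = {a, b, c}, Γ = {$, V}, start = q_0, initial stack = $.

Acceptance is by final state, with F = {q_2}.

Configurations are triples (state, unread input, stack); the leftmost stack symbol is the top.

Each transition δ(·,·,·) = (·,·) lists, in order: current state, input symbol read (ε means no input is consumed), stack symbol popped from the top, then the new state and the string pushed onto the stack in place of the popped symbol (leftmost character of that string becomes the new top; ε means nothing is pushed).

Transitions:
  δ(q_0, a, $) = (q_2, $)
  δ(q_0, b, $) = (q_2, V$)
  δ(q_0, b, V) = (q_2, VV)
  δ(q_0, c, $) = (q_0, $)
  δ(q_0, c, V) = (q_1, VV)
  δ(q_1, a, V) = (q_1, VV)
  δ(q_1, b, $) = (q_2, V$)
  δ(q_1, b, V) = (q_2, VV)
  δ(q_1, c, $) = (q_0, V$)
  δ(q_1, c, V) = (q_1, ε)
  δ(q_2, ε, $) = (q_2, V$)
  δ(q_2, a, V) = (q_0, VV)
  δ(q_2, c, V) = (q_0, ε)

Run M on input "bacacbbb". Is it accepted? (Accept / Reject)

(q_0, bacacbbb, $)
  read b, top $: go to q_2, push V$ → (q_2, acacbbb, V$)
  read a, top V: go to q_0, push VV → (q_0, cacbbb, VV$)
  read c, top V: go to q_1, push VV → (q_1, acbbb, VVV$)
  read a, top V: go to q_1, push VV → (q_1, cbbb, VVVV$)
  read c, top V: go to q_1, push ε → (q_1, bbb, VVV$)
  read b, top V: go to q_2, push VV → (q_2, bb, VVVV$)
No transition applies at (q_2, bb, VVVV$); input not fully consumed.

Reject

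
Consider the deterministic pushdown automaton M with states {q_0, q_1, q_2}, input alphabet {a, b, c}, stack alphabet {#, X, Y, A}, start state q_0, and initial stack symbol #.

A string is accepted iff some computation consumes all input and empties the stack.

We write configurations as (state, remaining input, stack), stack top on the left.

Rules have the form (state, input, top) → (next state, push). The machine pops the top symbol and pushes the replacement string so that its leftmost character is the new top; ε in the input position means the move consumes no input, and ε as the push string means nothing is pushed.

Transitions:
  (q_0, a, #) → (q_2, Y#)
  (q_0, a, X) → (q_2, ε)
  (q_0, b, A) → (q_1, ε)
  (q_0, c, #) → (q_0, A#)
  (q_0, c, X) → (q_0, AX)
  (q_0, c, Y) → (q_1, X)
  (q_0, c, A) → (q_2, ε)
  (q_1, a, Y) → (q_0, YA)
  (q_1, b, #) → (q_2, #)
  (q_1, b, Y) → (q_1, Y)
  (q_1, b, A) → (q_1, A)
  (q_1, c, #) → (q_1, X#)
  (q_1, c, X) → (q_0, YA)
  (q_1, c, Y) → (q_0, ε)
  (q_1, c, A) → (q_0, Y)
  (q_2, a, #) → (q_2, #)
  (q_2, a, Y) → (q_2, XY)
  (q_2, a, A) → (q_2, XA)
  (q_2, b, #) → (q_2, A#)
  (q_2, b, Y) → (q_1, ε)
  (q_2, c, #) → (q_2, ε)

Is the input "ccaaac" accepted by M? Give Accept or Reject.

(q_0, ccaaac, #) ⊢ (q_0, caaac, A#) ⊢ (q_2, aaac, #) ⊢ (q_2, aac, #) ⊢ (q_2, ac, #) ⊢ (q_2, c, #) ⊢ (q_2, ε, ε)
All input consumed and the stack is empty.

Accept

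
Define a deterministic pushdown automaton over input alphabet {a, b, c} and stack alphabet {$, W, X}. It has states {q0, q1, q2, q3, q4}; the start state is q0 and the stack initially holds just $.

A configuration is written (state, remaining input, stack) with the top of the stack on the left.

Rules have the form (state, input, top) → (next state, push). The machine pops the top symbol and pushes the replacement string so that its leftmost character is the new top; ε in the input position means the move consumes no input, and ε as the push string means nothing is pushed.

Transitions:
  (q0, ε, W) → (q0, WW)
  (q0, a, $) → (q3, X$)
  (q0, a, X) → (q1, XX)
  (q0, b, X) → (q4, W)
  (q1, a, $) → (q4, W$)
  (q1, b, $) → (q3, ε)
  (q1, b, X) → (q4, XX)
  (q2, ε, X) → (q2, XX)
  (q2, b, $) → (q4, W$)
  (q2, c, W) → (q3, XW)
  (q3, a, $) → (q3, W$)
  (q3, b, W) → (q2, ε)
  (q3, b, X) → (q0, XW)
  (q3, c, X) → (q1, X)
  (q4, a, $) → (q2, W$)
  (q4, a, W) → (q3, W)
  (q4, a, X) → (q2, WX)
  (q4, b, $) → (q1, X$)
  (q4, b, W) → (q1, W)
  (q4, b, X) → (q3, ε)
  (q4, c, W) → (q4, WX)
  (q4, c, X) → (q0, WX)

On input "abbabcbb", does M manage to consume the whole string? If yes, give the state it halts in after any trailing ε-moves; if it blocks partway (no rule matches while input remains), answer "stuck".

q4

(q0, abbabcbb, $)
  read a, top $: go to q3, push X$ → (q3, bbabcbb, X$)
  read b, top X: go to q0, push XW → (q0, babcbb, XW$)
  read b, top X: go to q4, push W → (q4, abcbb, WW$)
  read a, top W: go to q3, push W → (q3, bcbb, WW$)
  read b, top W: go to q2, push ε → (q2, cbb, W$)
  read c, top W: go to q3, push XW → (q3, bb, XW$)
  read b, top X: go to q0, push XW → (q0, b, XWW$)
  read b, top X: go to q4, push W → (q4, ε, WWW$)
All input consumed; M is in state q4.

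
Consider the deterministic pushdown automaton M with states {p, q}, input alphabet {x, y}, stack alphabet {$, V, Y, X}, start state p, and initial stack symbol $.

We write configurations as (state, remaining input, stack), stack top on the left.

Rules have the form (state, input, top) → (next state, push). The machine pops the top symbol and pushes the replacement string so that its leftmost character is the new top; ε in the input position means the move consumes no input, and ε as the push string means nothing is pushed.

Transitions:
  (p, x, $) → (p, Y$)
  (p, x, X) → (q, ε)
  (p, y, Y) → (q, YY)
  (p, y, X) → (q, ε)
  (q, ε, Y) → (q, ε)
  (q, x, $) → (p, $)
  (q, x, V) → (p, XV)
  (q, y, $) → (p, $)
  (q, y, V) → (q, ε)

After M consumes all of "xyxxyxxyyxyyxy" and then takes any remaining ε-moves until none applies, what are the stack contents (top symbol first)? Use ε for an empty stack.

$

(p, xyxxyxxyyxyyxy, $)
  read x, top $: go to p, push Y$ → (p, yxxyxxyyxyyxy, Y$)
  read y, top Y: go to q, push YY → (q, xxyxxyyxyyxy, YY$)
  ε-move, top Y: go to q, push ε → (q, xxyxxyyxyyxy, Y$)
  ε-move, top Y: go to q, push ε → (q, xxyxxyyxyyxy, $)
  read x, top $: go to p, push $ → (p, xyxxyyxyyxy, $)
  read x, top $: go to p, push Y$ → (p, yxxyyxyyxy, Y$)
  read y, top Y: go to q, push YY → (q, xxyyxyyxy, YY$)
  ε-move, top Y: go to q, push ε → (q, xxyyxyyxy, Y$)
  ε-move, top Y: go to q, push ε → (q, xxyyxyyxy, $)
  read x, top $: go to p, push $ → (p, xyyxyyxy, $)
  read x, top $: go to p, push Y$ → (p, yyxyyxy, Y$)
  read y, top Y: go to q, push YY → (q, yxyyxy, YY$)
  ε-move, top Y: go to q, push ε → (q, yxyyxy, Y$)
  ε-move, top Y: go to q, push ε → (q, yxyyxy, $)
  read y, top $: go to p, push $ → (p, xyyxy, $)
  read x, top $: go to p, push Y$ → (p, yyxy, Y$)
  read y, top Y: go to q, push YY → (q, yxy, YY$)
  ε-move, top Y: go to q, push ε → (q, yxy, Y$)
  ε-move, top Y: go to q, push ε → (q, yxy, $)
  read y, top $: go to p, push $ → (p, xy, $)
  read x, top $: go to p, push Y$ → (p, y, Y$)
  read y, top Y: go to q, push YY → (q, ε, YY$)
  ε-move, top Y: go to q, push ε → (q, ε, Y$)
  ε-move, top Y: go to q, push ε → (q, ε, $)
All input consumed in state q with stack $.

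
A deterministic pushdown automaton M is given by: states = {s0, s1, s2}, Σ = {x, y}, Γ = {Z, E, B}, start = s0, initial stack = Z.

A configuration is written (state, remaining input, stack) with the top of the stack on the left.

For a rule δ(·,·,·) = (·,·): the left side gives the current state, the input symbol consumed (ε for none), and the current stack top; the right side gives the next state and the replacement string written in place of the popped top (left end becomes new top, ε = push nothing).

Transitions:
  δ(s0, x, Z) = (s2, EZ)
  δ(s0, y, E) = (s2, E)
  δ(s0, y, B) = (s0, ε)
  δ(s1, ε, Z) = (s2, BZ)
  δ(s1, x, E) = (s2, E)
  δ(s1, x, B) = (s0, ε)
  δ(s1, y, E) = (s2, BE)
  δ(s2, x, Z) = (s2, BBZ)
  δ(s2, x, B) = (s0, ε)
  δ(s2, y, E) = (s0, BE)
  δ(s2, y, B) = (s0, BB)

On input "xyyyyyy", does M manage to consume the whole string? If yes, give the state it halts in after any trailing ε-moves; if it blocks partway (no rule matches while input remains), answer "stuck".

s2

(s0, xyyyyyy, Z)
  read x, top Z: go to s2, push EZ → (s2, yyyyyy, EZ)
  read y, top E: go to s0, push BE → (s0, yyyyy, BEZ)
  read y, top B: go to s0, push ε → (s0, yyyy, EZ)
  read y, top E: go to s2, push E → (s2, yyy, EZ)
  read y, top E: go to s0, push BE → (s0, yy, BEZ)
  read y, top B: go to s0, push ε → (s0, y, EZ)
  read y, top E: go to s2, push E → (s2, ε, EZ)
All input consumed; M is in state s2.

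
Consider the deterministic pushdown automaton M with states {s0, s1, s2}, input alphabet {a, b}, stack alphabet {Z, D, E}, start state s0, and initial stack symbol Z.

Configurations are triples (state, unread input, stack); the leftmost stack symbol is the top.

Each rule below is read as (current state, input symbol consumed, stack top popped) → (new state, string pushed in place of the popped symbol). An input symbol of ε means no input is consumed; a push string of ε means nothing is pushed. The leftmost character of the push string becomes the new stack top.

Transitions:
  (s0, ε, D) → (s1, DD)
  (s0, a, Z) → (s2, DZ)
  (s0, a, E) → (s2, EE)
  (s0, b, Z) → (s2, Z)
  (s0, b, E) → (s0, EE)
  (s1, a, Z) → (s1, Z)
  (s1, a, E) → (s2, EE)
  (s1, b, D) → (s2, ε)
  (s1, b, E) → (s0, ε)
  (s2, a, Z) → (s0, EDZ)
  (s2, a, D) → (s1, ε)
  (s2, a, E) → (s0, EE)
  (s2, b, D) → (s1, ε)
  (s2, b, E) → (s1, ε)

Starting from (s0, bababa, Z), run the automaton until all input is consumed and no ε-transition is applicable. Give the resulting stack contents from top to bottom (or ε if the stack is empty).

(s0, bababa, Z)
  read b, top Z: go to s2, push Z → (s2, ababa, Z)
  read a, top Z: go to s0, push EDZ → (s0, baba, EDZ)
  read b, top E: go to s0, push EE → (s0, aba, EEDZ)
  read a, top E: go to s2, push EE → (s2, ba, EEEDZ)
  read b, top E: go to s1, push ε → (s1, a, EEDZ)
  read a, top E: go to s2, push EE → (s2, ε, EEEDZ)
All input consumed in state s2 with stack EEEDZ.

EEEDZ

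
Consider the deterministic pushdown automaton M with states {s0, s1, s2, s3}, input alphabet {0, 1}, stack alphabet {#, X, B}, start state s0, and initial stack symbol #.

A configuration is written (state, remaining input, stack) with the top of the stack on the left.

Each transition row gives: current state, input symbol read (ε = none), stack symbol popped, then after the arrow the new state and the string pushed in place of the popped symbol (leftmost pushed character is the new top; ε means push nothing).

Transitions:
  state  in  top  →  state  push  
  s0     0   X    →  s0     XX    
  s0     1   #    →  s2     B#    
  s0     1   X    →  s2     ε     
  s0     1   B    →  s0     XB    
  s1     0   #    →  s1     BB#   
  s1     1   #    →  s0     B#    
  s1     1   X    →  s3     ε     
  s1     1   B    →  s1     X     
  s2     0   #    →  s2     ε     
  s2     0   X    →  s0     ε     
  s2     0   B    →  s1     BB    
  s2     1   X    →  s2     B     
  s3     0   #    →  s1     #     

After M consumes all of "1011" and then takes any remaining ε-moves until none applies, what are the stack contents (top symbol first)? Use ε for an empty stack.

B#

(s0, 1011, #)
  read 1, top #: go to s2, push B# → (s2, 011, B#)
  read 0, top B: go to s1, push BB → (s1, 11, BB#)
  read 1, top B: go to s1, push X → (s1, 1, XB#)
  read 1, top X: go to s3, push ε → (s3, ε, B#)
All input consumed in state s3 with stack B#.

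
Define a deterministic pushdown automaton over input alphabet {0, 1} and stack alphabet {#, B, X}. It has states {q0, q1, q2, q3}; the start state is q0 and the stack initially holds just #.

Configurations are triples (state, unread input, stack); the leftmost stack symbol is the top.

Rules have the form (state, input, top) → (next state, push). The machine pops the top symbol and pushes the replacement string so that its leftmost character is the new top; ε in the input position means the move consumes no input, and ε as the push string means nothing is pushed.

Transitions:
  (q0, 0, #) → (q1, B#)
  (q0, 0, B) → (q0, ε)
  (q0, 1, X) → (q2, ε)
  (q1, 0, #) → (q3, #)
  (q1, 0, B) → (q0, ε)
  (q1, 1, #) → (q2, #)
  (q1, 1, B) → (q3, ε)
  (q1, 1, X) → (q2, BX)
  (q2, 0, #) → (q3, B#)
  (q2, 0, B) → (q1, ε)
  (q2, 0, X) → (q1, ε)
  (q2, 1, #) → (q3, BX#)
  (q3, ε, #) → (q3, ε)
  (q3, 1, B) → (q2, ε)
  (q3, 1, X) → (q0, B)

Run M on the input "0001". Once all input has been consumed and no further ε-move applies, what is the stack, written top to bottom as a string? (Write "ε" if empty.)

ε

(q0, 0001, #)
  read 0, top #: go to q1, push B# → (q1, 001, B#)
  read 0, top B: go to q0, push ε → (q0, 01, #)
  read 0, top #: go to q1, push B# → (q1, 1, B#)
  read 1, top B: go to q3, push ε → (q3, ε, #)
  ε-move, top #: go to q3, push ε → (q3, ε, ε)
All input consumed in state q3 with stack ε.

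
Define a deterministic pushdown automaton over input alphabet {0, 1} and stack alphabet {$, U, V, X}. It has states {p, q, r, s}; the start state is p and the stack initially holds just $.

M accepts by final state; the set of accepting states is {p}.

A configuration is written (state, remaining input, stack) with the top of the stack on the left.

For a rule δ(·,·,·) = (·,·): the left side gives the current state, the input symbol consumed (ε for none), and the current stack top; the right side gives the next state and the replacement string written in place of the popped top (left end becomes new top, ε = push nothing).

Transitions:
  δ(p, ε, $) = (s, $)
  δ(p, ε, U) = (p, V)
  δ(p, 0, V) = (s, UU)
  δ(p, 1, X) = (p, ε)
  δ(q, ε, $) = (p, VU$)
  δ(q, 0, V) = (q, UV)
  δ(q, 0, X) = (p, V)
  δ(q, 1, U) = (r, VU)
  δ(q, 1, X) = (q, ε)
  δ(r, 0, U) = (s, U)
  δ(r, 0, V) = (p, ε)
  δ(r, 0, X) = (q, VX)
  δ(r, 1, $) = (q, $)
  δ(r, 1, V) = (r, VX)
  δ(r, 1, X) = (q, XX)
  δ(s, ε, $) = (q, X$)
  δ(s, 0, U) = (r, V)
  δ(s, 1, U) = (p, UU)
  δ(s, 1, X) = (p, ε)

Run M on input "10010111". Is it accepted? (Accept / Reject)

(p, 10010111, $) ⊢ (s, 10010111, $) ⊢ (q, 10010111, X$) ⊢ (q, 0010111, $) ⊢ (p, 0010111, VU$) ⊢ (s, 010111, UUU$) ⊢ (r, 10111, VUU$) ⊢ (r, 0111, VXUU$) ⊢ (p, 111, XUU$) ⊢ (p, 11, UU$) ⊢ (p, 11, VU$)
No transition applies at (p, 11, VU$); input not fully consumed.

Reject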